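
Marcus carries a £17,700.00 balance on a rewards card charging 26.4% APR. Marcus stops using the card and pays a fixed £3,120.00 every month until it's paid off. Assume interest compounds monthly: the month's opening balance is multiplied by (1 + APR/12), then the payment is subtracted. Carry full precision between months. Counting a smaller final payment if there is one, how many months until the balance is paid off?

Monthly rate r = 26.4%/12 = 2.2% = 0.022.
Recurrence: B ← B·(1+r) − £3,120.00.
Month 1: interest £389.40; balance after payment £14,969.40.
Month 2: interest £329.33; balance after payment £12,178.73.
Closed form: n = −ln(1 − rB₀/P)/ln(1+r) = −ln(0.87519)/ln(1.022) ≈ 6.126, so the balance reaches zero during payment 7.

7 months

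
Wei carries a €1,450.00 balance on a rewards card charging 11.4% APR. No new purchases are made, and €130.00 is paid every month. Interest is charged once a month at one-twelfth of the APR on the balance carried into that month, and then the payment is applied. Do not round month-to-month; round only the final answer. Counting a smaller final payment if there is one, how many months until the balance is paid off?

12 months

Monthly rate r = 11.4%/12 = 0.95% = 0.0095.
Recurrence: B ← B·(1+r) − €130.00.
Month 1: interest €13.78; balance after payment €1,333.78.
Month 2: interest €12.67; balance after payment €1,216.45.
Closed form: n = −ln(1 − rB₀/P)/ln(1+r) = −ln(0.89404)/ln(1.0095) ≈ 11.846, so the balance reaches zero during payment 12.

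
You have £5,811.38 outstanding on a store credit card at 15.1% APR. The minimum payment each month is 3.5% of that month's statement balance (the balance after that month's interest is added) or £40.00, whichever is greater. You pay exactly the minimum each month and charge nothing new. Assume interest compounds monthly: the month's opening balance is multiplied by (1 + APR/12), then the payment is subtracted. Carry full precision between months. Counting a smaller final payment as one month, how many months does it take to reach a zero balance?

106 months

Monthly rate r = 15.1%/12 = 1.25833% = 0.0125833.
While 3.5% of the post-interest balance exceeds £40.00, each month B ← (B·(1+r))·(1 − 0.035), i.e. B shrinks by the factor (1+r)·0.965 = 0.97714.
This holds for months 1–71. Entering month 72 the balance is £1,125.39; 3.5% of the post-interest balance is now below £40.00, so the flat £40.00 minimum applies from here.
From month 72 a fixed £40.00 at rate r clears £1,125.39 in 35 more payments. Total: 71 + 35 = 106 months.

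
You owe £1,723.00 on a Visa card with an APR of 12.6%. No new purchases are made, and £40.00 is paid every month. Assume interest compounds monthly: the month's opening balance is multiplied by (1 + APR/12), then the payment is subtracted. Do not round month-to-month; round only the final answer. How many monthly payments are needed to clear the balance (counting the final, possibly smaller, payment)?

Monthly rate r = 12.6%/12 = 1.05% = 0.0105.
Recurrence: B ← B·(1+r) − £40.00.
Month 1: interest £18.09; balance after payment £1,701.09.
Month 2: interest £17.86; balance after payment £1,678.95.
Closed form: n = −ln(1 − rB₀/P)/ln(1+r) = −ln(0.54771)/ln(1.0105) ≈ 57.634, so the balance reaches zero during payment 58.

58 payments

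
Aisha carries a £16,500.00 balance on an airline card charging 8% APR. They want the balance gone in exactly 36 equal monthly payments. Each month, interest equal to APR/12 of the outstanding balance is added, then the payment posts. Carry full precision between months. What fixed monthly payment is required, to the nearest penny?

Monthly rate r = 8%/12 = 0.666667% = 0.00666667.
Level-payment amortization: P = B₀·r / (1 − (1+r)^(−n)) = 16500.00·0.00666667 / (1 − 1.00667^(−36)).
Denominator 1 − (1+r)^(−36) = 0.21274537.
P = 110 / 0.21274537 ≈ 517.05.

£517.05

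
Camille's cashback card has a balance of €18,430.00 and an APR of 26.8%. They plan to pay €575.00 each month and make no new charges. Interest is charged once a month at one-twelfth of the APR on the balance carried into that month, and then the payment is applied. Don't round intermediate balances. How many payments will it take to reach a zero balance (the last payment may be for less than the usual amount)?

Monthly rate r = 26.8%/12 = 2.23333% = 0.0223333.
Recurrence: B ← B·(1+r) − €575.00.
Month 1: interest €411.60; balance after payment €18,266.60.
Month 2: interest €407.95; balance after payment €18,099.56.
Closed form: n = −ln(1 − rB₀/P)/ln(1+r) = −ln(0.28417)/ln(1.02233) ≈ 56.964, so the balance reaches zero during payment 57.

57 months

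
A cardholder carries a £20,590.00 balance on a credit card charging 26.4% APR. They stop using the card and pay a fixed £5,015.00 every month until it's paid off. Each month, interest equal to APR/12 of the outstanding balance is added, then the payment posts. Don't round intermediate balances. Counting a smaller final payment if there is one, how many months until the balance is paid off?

5 months

Monthly rate r = 26.4%/12 = 2.2% = 0.022.
Recurrence: B ← B·(1+r) − £5,015.00.
Month 1: interest £452.98; balance after payment £16,027.98.
Month 2: interest £352.62; balance after payment £11,365.60.
Month 3: interest £250.04; balance after payment £6,600.64.
Month 4: interest £145.21; balance after payment £1,730.85.
Month 5: interest £38.08; balance after payment £0.00.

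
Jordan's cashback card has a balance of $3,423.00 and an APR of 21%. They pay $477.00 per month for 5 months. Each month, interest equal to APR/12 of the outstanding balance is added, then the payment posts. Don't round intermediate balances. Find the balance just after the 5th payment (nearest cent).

Monthly rate r = 21%/12 = 1.75% = 0.0175.
Each month: B ← B·(1+r) − $477.00.
Month 1: interest $59.90; balance after payment $3,005.90.
Month 2: interest $52.60; balance after payment $2,581.51.
Month 3: interest $45.18; balance after payment $2,149.68.
Month 4: interest $37.62; balance after payment $1,710.30.
Month 5: interest $29.93; balance after payment $1,263.23.

$1,263.23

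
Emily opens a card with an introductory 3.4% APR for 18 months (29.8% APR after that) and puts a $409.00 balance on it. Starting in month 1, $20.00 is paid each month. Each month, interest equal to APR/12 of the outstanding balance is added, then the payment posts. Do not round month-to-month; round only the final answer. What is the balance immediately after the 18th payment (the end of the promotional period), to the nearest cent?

$61.57

Promo months 1–18 at r₀ = 3.4%/12 = 0.00283333; months 19+ at r₁ = 29.8%/12 = 0.0248333.
After month 18: iterate B ← B·(1+r₀) − $20.00 for 18 months → $61.57.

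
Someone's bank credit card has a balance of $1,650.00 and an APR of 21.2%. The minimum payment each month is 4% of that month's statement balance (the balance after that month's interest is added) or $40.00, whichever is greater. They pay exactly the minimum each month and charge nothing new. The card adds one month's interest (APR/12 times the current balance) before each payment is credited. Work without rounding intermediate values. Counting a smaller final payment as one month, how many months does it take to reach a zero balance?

Monthly rate r = 21.2%/12 = 1.76667% = 0.0176667.
While 4% of the post-interest balance exceeds $40.00, each month B ← (B·(1+r))·(1 − 0.04), i.e. B shrinks by the factor (1+r)·0.96 = 0.97696.
This holds for months 1–23. Entering month 24 the balance is $965.27; 4% of the post-interest balance is now below $40.00, so the flat $40.00 minimum applies from here.
From month 24 a fixed $40.00 at rate r clears $965.27 in 32 more payments. Total: 23 + 32 = 55 months.

55 months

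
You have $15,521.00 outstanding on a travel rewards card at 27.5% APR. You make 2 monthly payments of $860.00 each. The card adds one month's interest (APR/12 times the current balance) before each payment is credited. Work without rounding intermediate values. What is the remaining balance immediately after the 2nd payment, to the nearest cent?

Monthly rate r = 27.5%/12 = 2.29167% = 0.0229167.
Each month: B ← B·(1+r) − $860.00.
Month 1: interest $355.69; balance after payment $15,016.69.
Month 2: interest $344.13; balance after payment $14,500.82.

$14,500.82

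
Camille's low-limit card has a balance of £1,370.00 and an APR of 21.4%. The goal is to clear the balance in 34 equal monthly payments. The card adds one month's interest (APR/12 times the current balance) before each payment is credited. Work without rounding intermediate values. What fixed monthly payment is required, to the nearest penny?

£54.08

Monthly rate r = 21.4%/12 = 1.78333% = 0.0178333.
Level-payment amortization: P = B₀·r / (1 − (1+r)^(−n)) = 1370.00·0.0178333 / (1 − 1.01783^(−34)).
Denominator 1 − (1+r)^(−34) = 0.451731578.
P = 24.4317 / 0.451731578 ≈ 54.08.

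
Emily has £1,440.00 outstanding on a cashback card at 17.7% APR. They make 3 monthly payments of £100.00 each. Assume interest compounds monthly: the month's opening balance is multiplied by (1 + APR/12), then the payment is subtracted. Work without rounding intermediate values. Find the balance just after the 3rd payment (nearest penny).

£1,200.22

Monthly rate r = 17.7%/12 = 1.475% = 0.01475.
Each month: B ← B·(1+r) − £100.00.
Month 1: interest £21.24; balance after payment £1,361.24.
Month 2: interest £20.08; balance after payment £1,281.32.
Month 3: interest £18.90; balance after payment £1,200.22.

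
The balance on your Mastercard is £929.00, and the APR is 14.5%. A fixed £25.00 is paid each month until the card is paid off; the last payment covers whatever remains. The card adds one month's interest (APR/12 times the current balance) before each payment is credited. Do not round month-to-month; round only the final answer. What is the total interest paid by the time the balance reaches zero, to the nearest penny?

£311.68

Monthly rate r = 14.5%/12 = 1.20833% = 0.0120833.
Payoff takes n = ⌈−ln(1 − rB₀/P)/ln(1+r)⌉ = ⌈49.626⌉ = 50 payments; the last is £15.68.
Total paid = 49·£25.00 + £15.68 = £1,240.68.
Total interest = total paid − principal = £1,240.68 − £929.00 = £311.68.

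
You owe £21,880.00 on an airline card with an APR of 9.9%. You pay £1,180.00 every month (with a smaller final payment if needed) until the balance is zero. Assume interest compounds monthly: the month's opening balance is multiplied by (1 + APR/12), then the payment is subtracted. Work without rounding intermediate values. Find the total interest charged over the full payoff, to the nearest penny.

Monthly rate r = 9.9%/12 = 0.825% = 0.00825.
Payoff takes n = ⌈−ln(1 − rB₀/P)/ln(1+r)⌉ = ⌈20.207⌉ = 21 payments; the last is £245.16.
Total paid = 20·£1,180.00 + £245.16 = £23,845.16.
Total interest = total paid − principal = £23,845.16 − £21,880.00 = £1,965.16.

£1,965.16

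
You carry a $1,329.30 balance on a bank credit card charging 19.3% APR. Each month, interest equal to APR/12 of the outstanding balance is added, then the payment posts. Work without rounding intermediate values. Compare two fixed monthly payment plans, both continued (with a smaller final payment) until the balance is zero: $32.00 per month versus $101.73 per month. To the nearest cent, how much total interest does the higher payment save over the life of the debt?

Monthly rate r = 19.3%/12 = 1.60833% = 0.0160833.
At $32.00/mo: n = ⌈−ln(1 − rB₀/P)/ln(1+r)⌉ = 70 payments (last $4.11); total interest = total paid − $1,329.30 = $882.81.
At $101.73/mo: 15 payments (last $80.15); total interest $175.07.
Interest saved = $882.81 − $175.07 = $707.74.

$707.74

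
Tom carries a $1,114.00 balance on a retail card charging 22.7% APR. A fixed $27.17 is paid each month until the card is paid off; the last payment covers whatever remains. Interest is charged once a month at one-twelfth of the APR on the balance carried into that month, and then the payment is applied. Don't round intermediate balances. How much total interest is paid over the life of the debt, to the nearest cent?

$1,052.61

Monthly rate r = 22.7%/12 = 1.89167% = 0.0189167.
Payoff takes n = ⌈−ln(1 − rB₀/P)/ln(1+r)⌉ = ⌈79.741⌉ = 80 payments; the last is $20.18.
Total paid = 79·$27.17 + $20.18 = $2,166.61.
Total interest = total paid − principal = $2,166.61 − $1,114.00 = $1,052.61.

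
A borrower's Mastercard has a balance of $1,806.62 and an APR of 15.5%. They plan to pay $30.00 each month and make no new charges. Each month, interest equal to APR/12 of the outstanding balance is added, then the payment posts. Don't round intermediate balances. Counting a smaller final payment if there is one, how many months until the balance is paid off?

Monthly rate r = 15.5%/12 = 1.29167% = 0.0129167.
Recurrence: B ← B·(1+r) − $30.00.
Month 1: interest $23.34; balance after payment $1,799.96.
Month 2: interest $23.25; balance after payment $1,793.20.
Closed form: n = −ln(1 − rB₀/P)/ln(1+r) = −ln(0.22215)/ln(1.01292) ≈ 117.221, so the balance reaches zero during payment 118.

118 payments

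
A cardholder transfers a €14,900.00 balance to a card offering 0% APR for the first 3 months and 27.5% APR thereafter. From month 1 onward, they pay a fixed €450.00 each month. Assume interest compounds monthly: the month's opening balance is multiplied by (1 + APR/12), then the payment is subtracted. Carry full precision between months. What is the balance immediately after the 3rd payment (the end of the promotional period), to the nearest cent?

Promo months 1–3 at r₀ = 0%/12 = 0; months 4+ at r₁ = 27.5%/12 = 0.0229167.
After month 3 (no interest yet): B = €14,900.00 − 3·€450.00 = €13,550.00.

€13,550.00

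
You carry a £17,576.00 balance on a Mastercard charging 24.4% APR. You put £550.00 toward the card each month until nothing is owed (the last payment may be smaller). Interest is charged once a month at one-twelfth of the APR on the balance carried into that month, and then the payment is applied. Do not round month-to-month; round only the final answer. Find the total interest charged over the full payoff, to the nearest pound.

£11,092

Monthly rate r = 24.4%/12 = 2.03333% = 0.0203333.
Payoff takes n = ⌈−ln(1 − rB₀/P)/ln(1+r)⌉ = ⌈52.122⌉ = 53 payments; the last is £67.94.
Total paid = 52·£550.00 + £67.94 = £28,667.94.
Total interest = total paid − principal = £28,667.94 − £17,576.00 = £11,091.94.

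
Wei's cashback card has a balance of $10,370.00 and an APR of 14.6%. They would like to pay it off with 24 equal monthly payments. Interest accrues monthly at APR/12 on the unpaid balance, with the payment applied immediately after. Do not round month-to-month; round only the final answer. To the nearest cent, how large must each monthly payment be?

Monthly rate r = 14.6%/12 = 1.21667% = 0.0121667.
Level-payment amortization: P = B₀·r / (1 − (1+r)^(−n)) = 10370.00·0.0121667 / (1 − 1.01217^(−24)).
Denominator 1 − (1+r)^(−24) = 0.251914456.
P = 126.168 / 0.251914456 ≈ 500.84.

$500.84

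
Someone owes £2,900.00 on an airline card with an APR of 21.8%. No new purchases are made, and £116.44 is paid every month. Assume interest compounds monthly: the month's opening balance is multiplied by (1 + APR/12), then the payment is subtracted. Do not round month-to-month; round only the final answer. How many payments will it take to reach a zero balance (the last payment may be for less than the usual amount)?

Monthly rate r = 21.8%/12 = 1.81667% = 0.0181667.
Recurrence: B ← B·(1+r) − £116.44.
Month 1: interest £52.68; balance after payment £2,836.24.
Month 2: interest £51.53; balance after payment £2,771.33.
Closed form: n = −ln(1 − rB₀/P)/ln(1+r) = −ln(0.54755)/ln(1.01817) ≈ 33.455, so the balance reaches zero during payment 34.

34 months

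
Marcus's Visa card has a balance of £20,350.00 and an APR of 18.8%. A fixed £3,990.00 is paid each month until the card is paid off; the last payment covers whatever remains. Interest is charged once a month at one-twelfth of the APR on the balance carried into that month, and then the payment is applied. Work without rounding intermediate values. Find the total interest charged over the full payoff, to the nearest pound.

£1,032

Monthly rate r = 18.8%/12 = 1.56667% = 0.0156667.
Payoff takes n = ⌈−ln(1 − rB₀/P)/ln(1+r)⌉ = ⌈5.357⌉ = 6 payments; the last is £1,431.94.
Total paid = 5·£3,990.00 + £1,431.94 = £21,381.94.
Total interest = total paid − principal = £21,381.94 − £20,350.00 = £1,031.94.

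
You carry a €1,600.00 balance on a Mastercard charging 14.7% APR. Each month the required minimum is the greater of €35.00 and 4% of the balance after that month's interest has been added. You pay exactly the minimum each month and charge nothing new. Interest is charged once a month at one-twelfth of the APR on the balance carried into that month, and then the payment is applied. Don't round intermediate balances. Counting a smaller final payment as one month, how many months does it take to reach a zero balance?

52 months

Monthly rate r = 14.7%/12 = 1.225% = 0.01225.
While 4% of the post-interest balance exceeds €35.00, each month B ← (B·(1+r))·(1 − 0.04), i.e. B shrinks by the factor (1+r)·0.96 = 0.97176.
This holds for months 1–22. Entering month 23 the balance is €851.96; 4% of the post-interest balance is now below €35.00, so the flat €35.00 minimum applies from here.
From month 23 a fixed €35.00 at rate r clears €851.96 in 30 more payments. Total: 22 + 30 = 52 months.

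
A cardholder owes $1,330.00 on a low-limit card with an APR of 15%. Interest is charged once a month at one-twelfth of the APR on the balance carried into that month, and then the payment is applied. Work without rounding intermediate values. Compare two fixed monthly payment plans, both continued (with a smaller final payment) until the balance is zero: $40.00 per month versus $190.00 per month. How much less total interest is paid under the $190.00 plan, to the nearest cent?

Monthly rate r = 15%/12 = 1.25% = 0.0125.
At $40.00/mo: n = ⌈−ln(1 − rB₀/P)/ln(1+r)⌉ = 44 payments (last $9.85); total interest = total paid − $1,330.00 = $399.85.
At $190.00/mo: 8 payments (last $70.78); total interest $70.78.
Interest saved = $399.85 − $70.78 = $329.07.

$329.07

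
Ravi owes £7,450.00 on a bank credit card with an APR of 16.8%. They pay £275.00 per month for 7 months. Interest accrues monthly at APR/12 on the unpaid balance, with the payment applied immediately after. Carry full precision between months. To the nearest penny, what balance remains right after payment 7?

Monthly rate r = 16.8%/12 = 1.4% = 0.014.
Each month: B ← B·(1+r) − £275.00.
Month 1: interest £104.30; balance after payment £7,279.30.
Month 2: interest £101.91; balance after payment £7,106.21.
Month 3: interest £99.49; balance after payment £6,930.70.
Month 4: interest £97.03; balance after payment £6,752.73.
Month 5: interest £94.54; balance after payment £6,572.27.
Month 6: interest £92.01; balance after payment £6,389.28.
Month 7: interest £89.45; balance after payment £6,203.73.

£6,203.73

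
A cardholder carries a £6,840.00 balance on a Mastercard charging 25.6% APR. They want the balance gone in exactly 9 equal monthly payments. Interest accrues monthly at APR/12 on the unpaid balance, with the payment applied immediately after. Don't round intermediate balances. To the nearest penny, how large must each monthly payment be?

£843.35

Monthly rate r = 25.6%/12 = 2.13333% = 0.0213333.
Level-payment amortization: P = B₀·r / (1 − (1+r)^(−n)) = 6840.00·0.0213333 / (1 − 1.02133^(−9)).
Denominator 1 − (1+r)^(−9) = 0.17302488.
P = 145.92 / 0.17302488 ≈ 843.35.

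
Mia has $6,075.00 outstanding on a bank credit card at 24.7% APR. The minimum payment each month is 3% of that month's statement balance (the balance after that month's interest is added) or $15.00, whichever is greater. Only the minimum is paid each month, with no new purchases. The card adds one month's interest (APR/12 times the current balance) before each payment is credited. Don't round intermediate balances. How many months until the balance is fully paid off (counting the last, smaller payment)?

305 months

Monthly rate r = 24.7%/12 = 2.05833% = 0.0205833.
While 3% of the post-interest balance exceeds $15.00, each month B ← (B·(1+r))·(1 − 0.03), i.e. B shrinks by the factor (1+r)·0.97 = 0.98997.
This holds for months 1–250. Entering month 251 the balance is $488.20; 3% of the post-interest balance is now below $15.00, so the flat $15.00 minimum applies from here.
From month 251 a fixed $15.00 at rate r clears $488.20 in 55 more payments. Total: 250 + 55 = 305 months.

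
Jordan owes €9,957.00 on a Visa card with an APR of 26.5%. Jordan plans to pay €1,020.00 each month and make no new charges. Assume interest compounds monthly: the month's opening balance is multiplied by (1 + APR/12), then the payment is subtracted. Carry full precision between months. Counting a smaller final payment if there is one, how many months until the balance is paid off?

Monthly rate r = 26.5%/12 = 2.20833% = 0.0220833.
Recurrence: B ← B·(1+r) − €1,020.00.
Month 1: interest €219.88; balance after payment €9,156.88.
Month 2: interest €202.21; balance after payment €8,339.10.
Closed form: n = −ln(1 − rB₀/P)/ln(1+r) = −ln(0.78443)/ln(1.02208) ≈ 11.116, so the balance reaches zero during payment 12.

12 months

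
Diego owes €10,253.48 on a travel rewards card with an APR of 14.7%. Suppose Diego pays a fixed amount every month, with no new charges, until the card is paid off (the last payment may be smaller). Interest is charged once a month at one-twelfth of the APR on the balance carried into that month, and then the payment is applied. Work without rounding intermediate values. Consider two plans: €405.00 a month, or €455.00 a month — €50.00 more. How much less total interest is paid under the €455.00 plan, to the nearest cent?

€277.32

Monthly rate r = 14.7%/12 = 1.225% = 0.01225.
At €405.00/mo: n = ⌈−ln(1 − rB₀/P)/ln(1+r)⌉ = 31 payments (last €199.99); total interest = total paid − €10,253.48 = €2,096.51.
At €455.00/mo: 27 payments (last €242.67); total interest €1,819.19.
Interest saved = €2,096.51 − €1,819.19 = €277.32.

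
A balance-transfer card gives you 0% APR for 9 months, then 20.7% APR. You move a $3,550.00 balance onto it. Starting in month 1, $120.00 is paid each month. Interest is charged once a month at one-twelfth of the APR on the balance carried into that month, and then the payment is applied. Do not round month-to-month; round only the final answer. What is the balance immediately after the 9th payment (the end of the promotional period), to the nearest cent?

Promo months 1–9 at r₀ = 0%/12 = 0; months 10+ at r₁ = 20.7%/12 = 0.01725.
After month 9 (no interest yet): B = $3,550.00 − 9·$120.00 = $2,470.00.

$2,470.00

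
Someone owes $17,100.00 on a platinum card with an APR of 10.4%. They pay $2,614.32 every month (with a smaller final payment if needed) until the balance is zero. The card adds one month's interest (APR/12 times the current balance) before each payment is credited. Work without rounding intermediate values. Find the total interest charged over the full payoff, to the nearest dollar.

$582

Monthly rate r = 10.4%/12 = 0.866667% = 0.00866667.
Payoff takes n = ⌈−ln(1 − rB₀/P)/ln(1+r)⌉ = ⌈6.763⌉ = 7 payments; the last is $1,996.11.
Total paid = 6·$2,614.32 + $1,996.11 = $17,682.03.
Total interest = total paid − principal = $17,682.03 − $17,100.00 = $582.03.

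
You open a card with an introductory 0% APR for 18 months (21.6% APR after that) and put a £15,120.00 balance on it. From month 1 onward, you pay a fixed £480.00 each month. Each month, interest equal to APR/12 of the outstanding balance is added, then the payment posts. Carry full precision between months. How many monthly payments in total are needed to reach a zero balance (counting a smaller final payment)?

34 payments

Promo months 1–18 at r₀ = 0%/12 = 0; months 19+ at r₁ = 21.6%/12 = 0.018.
After month 18 (no interest yet): B = £15,120.00 − 18·£480.00 = £6,480.00.
Then at r₁ with £480.00/mo: n₂ = −ln(1 − r₁·B/P)/ln(1+r₁) ≈ 15.61 → 16 more payments.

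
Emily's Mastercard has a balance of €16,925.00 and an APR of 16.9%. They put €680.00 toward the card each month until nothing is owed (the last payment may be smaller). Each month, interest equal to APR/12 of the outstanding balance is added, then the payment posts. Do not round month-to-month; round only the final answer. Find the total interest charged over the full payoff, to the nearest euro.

Monthly rate r = 16.9%/12 = 1.40833% = 0.0140833.
Payoff takes n = ⌈−ln(1 − rB₀/P)/ln(1+r)⌉ = ⌈30.861⌉ = 31 payments; the last is €586.29.
Total paid = 30·€680.00 + €586.29 = €20,986.29.
Total interest = total paid − principal = €20,986.29 − €16,925.00 = €4,061.29.

€4,061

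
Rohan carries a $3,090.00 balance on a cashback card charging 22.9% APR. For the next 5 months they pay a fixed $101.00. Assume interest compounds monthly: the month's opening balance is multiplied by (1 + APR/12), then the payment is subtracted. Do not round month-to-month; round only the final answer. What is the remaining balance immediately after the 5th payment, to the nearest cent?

Monthly rate r = 22.9%/12 = 1.90833% = 0.0190833.
Each month: B ← B·(1+r) − $101.00.
Month 1: interest $58.97; balance after payment $3,047.97.
Month 2: interest $58.17; balance after payment $3,005.13.
Month 3: interest $57.35; balance after payment $2,961.48.
Month 4: interest $56.51; balance after payment $2,917.00.
Month 5: interest $55.67; balance after payment $2,871.66.

$2,871.66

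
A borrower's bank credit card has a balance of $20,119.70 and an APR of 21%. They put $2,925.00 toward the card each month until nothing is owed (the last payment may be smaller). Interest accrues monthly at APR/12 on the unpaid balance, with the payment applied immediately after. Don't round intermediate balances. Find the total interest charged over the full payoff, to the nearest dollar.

$1,511

Monthly rate r = 21%/12 = 1.75% = 0.0175.
Payoff takes n = ⌈−ln(1 − rB₀/P)/ln(1+r)⌉ = ⌈7.393⌉ = 8 payments; the last is $1,155.63.
Total paid = 7·$2,925.00 + $1,155.63 = $21,630.63.
Total interest = total paid − principal = $21,630.63 − $20,119.70 = $1,510.93.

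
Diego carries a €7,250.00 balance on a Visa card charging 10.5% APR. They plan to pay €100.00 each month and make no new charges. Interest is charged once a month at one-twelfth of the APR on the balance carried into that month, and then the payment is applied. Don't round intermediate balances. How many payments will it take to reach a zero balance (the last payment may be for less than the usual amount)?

Monthly rate r = 10.5%/12 = 0.875% = 0.00875.
Recurrence: B ← B·(1+r) − €100.00.
Month 1: interest €63.44; balance after payment €7,213.44.
Month 2: interest €63.12; balance after payment €7,176.56.
Closed form: n = −ln(1 − rB₀/P)/ln(1+r) = −ln(0.36562)/ln(1.00875) ≈ 115.491, so the balance reaches zero during payment 116.

116 months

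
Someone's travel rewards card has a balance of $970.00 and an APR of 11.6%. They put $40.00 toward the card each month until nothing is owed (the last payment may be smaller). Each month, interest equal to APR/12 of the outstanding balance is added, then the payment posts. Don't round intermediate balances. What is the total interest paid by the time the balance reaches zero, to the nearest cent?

$140.68

Monthly rate r = 11.6%/12 = 0.966667% = 0.00966667.
Payoff takes n = ⌈−ln(1 − rB₀/P)/ln(1+r)⌉ = ⌈27.766⌉ = 28 payments; the last is $30.68.
Total paid = 27·$40.00 + $30.68 = $1,110.68.
Total interest = total paid − principal = $1,110.68 − $970.00 = $140.68.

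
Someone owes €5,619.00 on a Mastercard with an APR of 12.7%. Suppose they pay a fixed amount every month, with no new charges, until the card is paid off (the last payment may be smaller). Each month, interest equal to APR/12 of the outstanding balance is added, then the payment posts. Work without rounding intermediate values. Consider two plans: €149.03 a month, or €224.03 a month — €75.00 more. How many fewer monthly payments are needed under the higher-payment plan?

19 fewer payments

Monthly rate r = 12.7%/12 = 1.05833% = 0.0105833.
At €149.03/mo: n = ⌈−ln(1 − rB₀/P)/ln(1+r)⌉ = 49 payments (last €55.15); total interest = total paid − €5,619.00 = €1,589.59.
At €224.03/mo: 30 payments (last €68.07); total interest €945.94.
Payments saved = 49 − 30 = 19.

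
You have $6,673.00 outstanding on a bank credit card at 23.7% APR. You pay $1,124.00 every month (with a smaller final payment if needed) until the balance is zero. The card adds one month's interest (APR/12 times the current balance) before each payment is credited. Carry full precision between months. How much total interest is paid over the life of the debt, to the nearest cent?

Monthly rate r = 23.7%/12 = 1.975% = 0.01975.
Payoff takes n = ⌈−ln(1 − rB₀/P)/ln(1+r)⌉ = ⌈6.377⌉ = 7 payments; the last is $426.21.
Total paid = 6·$1,124.00 + $426.21 = $7,170.21.
Total interest = total paid − principal = $7,170.21 − $6,673.00 = $497.21.

$497.21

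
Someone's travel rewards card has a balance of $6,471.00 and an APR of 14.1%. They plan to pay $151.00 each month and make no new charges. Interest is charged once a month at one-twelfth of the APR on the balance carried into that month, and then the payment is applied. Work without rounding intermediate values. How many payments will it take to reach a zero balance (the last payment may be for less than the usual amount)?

Monthly rate r = 14.1%/12 = 1.175% = 0.01175.
Recurrence: B ← B·(1+r) − $151.00.
Month 1: interest $76.03; balance after payment $6,396.03.
Month 2: interest $75.15; balance after payment $6,320.19.
Closed form: n = −ln(1 − rB₀/P)/ln(1+r) = −ln(0.49646)/ln(1.01175) ≈ 59.945, so the balance reaches zero during payment 60.

60 payments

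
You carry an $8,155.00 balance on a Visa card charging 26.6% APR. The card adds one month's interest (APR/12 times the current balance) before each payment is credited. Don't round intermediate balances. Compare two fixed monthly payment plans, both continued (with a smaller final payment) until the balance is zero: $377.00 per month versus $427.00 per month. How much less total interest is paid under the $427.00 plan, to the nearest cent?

$506.24

Monthly rate r = 26.6%/12 = 2.21667% = 0.0221667.
At $377.00/mo: n = ⌈−ln(1 − rB₀/P)/ln(1+r)⌉ = 30 payments (last $295.45); total interest = total paid − $8,155.00 = $3,073.45.
At $427.00/mo: 26 payments (last $47.21); total interest $2,567.21.
Interest saved = $3,073.45 − $2,567.21 = $506.24.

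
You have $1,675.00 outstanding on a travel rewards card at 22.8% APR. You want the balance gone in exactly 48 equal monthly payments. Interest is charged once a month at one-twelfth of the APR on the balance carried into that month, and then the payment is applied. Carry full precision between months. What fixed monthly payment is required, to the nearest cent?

$53.50

Monthly rate r = 22.8%/12 = 1.9% = 0.019.
Level-payment amortization: P = B₀·r / (1 − (1+r)^(−n)) = 1675.00·0.019 / (1 − 1.019^(−48)).
Denominator 1 − (1+r)^(−48) = 0.59482824.
P = 31.825 / 0.59482824 ≈ 53.50.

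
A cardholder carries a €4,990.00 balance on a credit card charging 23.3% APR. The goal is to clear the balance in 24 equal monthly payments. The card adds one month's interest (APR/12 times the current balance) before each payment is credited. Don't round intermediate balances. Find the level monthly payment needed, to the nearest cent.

Monthly rate r = 23.3%/12 = 1.94167% = 0.0194167.
Level-payment amortization: P = B₀·r / (1 − (1+r)^(−n)) = 4990.00·0.0194167 / (1 − 1.01942^(−24)).
Denominator 1 − (1+r)^(−24) = 0.369683773.
P = 96.8892 / 0.369683773 ≈ 262.09.

€262.09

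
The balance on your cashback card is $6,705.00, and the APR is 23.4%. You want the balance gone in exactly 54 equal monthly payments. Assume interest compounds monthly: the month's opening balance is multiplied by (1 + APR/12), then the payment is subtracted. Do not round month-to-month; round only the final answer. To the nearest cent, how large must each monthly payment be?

Monthly rate r = 23.4%/12 = 1.95% = 0.0195.
Level-payment amortization: P = B₀·r / (1 − (1+r)^(−n)) = 6705.00·0.0195 / (1 − 1.0195^(−54)).
Denominator 1 − (1+r)^(−54) = 0.647556444.
P = 130.748 / 0.647556444 ≈ 201.91.

$201.91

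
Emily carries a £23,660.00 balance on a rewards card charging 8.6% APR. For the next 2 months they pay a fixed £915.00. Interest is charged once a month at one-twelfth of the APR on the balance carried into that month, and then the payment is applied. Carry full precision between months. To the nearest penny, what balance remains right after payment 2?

Monthly rate r = 8.6%/12 = 0.716667% = 0.00716667.
Each month: B ← B·(1+r) − £915.00.
Month 1: interest £169.56; balance after payment £22,914.56.
Month 2: interest £164.22; balance after payment £22,163.78.

£22,163.78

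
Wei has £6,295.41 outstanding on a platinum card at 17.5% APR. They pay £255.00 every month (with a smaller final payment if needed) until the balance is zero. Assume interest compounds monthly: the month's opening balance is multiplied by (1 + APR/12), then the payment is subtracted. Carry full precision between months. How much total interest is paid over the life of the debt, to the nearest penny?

Monthly rate r = 17.5%/12 = 1.45833% = 0.0145833.
Payoff takes n = ⌈−ln(1 − rB₀/P)/ln(1+r)⌉ = ⌈30.829⌉ = 31 payments; the last is £211.55.
Total paid = 30·£255.00 + £211.55 = £7,861.55.
Total interest = total paid − principal = £7,861.55 − £6,295.41 = £1,566.14.

£1,566.14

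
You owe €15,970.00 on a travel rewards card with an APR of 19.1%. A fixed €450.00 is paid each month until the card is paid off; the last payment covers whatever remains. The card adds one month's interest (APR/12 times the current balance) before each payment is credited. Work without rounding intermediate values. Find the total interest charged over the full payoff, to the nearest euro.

Monthly rate r = 19.1%/12 = 1.59167% = 0.0159167.
Payoff takes n = ⌈−ln(1 − rB₀/P)/ln(1+r)⌉ = ⌈52.693⌉ = 53 payments; the last is €312.78.
Total paid = 52·€450.00 + €312.78 = €23,712.78.
Total interest = total paid − principal = €23,712.78 − €15,970.00 = €7,742.78.

€7,743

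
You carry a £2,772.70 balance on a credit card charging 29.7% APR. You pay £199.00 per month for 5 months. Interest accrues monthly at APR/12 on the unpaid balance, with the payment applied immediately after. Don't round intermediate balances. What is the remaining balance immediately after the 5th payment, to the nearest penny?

Monthly rate r = 29.7%/12 = 2.475% = 0.02475.
Each month: B ← B·(1+r) − £199.00.
Month 1: interest £68.62; balance after payment £2,642.32.
Month 2: interest £65.40; balance after payment £2,508.72.
Month 3: interest £62.09; balance after payment £2,371.81.
Month 4: interest £58.70; balance after payment £2,231.52.
Month 5: interest £55.23; balance after payment £2,087.75.

£2,087.75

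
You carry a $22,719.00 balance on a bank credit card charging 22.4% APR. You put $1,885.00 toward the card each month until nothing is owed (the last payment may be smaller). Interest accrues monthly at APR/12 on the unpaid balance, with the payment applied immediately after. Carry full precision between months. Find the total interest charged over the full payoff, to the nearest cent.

Monthly rate r = 22.4%/12 = 1.86667% = 0.0186667.
Payoff takes n = ⌈−ln(1 − rB₀/P)/ln(1+r)⌉ = ⌈13.781⌉ = 14 payments; the last is $1,474.46.
Total paid = 13·$1,885.00 + $1,474.46 = $25,979.46.
Total interest = total paid − principal = $25,979.46 − $22,719.00 = $3,260.46.

$3,260.46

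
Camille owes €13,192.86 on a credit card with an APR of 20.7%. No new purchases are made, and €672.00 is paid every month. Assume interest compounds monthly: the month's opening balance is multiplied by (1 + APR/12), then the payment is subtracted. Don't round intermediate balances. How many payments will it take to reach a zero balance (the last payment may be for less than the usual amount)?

Monthly rate r = 20.7%/12 = 1.725% = 0.01725.
Recurrence: B ← B·(1+r) − €672.00.
Month 1: interest €227.58; balance after payment €12,748.44.
Month 2: interest €219.91; balance after payment €12,296.35.
Closed form: n = −ln(1 − rB₀/P)/ln(1+r) = −ln(0.66134)/ln(1.01725) ≈ 24.176, so the balance reaches zero during payment 25.

25 payments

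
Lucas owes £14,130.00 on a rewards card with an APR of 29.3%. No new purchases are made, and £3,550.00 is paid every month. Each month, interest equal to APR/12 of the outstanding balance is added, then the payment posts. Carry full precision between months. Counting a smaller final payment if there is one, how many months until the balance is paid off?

Monthly rate r = 29.3%/12 = 2.44167% = 0.0244167.
Recurrence: B ← B·(1+r) − £3,550.00.
Month 1: interest £345.01; balance after payment £10,925.01.
Month 2: interest £266.75; balance after payment £7,641.76.
Month 3: interest £186.59; balance after payment £4,278.35.
Month 4: interest £104.46; balance after payment £832.81.
Month 5: interest £20.33; balance after payment £0.00.

5 months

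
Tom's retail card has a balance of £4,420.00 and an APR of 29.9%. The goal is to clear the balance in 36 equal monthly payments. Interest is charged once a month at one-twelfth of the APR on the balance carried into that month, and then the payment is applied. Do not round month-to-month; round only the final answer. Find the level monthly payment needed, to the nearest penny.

Monthly rate r = 29.9%/12 = 2.49167% = 0.0249167.
Level-payment amortization: P = B₀·r / (1 − (1+r)^(−n)) = 4420.00·0.0249167 / (1 − 1.02492^(−36)).
Denominator 1 − (1+r)^(−36) = 0.587701264.
P = 110.132 / 0.587701264 ≈ 187.39.

£187.39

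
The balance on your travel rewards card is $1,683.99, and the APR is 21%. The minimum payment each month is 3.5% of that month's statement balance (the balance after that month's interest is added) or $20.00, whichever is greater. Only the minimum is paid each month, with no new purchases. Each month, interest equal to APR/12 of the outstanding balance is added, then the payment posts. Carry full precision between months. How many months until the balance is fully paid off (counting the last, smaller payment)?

Monthly rate r = 21%/12 = 1.75% = 0.0175.
While 3.5% of the post-interest balance exceeds $20.00, each month B ← (B·(1+r))·(1 − 0.035), i.e. B shrinks by the factor (1+r)·0.965 = 0.98189.
This holds for months 1–61. Entering month 62 the balance is $552.21; 3.5% of the post-interest balance is now below $20.00, so the flat $20.00 minimum applies from here.
From month 62 a fixed $20.00 at rate r clears $552.21 in 39 more payments. Total: 61 + 39 = 100 months.

100 months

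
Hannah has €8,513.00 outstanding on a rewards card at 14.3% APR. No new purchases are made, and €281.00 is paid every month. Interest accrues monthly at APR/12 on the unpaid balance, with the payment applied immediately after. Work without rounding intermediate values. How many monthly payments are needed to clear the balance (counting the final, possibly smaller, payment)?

Monthly rate r = 14.3%/12 = 1.19167% = 0.0119167.
Recurrence: B ← B·(1+r) − €281.00.
Month 1: interest €101.45; balance after payment €8,333.45.
Month 2: interest €99.31; balance after payment €8,151.75.
Closed form: n = −ln(1 − rB₀/P)/ln(1+r) = −ln(0.63898)/ln(1.01192) ≈ 37.808, so the balance reaches zero during payment 38.

38 months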